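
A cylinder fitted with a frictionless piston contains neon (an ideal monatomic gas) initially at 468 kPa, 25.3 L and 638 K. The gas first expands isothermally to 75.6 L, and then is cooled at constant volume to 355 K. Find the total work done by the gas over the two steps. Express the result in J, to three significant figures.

W_total ≈ 13000 J

Step 1 (isothermal): W = P₁V₁ ln(V₂/V₁) = (11840) ln(75.6/25.3) = 12961 J.
Step 2 (isochoric): W = 0 (constant volume).
W_total = 12961 + 0 = 12961 J.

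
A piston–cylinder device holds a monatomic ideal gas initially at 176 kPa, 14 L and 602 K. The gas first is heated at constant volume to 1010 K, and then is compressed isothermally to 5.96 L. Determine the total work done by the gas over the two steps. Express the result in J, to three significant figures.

W_total ≈ -3530 J

Step 1 (isochoric): W = 0 (constant volume).
After step 1: P = 295.3 kPa (V unchanged).
Step 2 (isothermal): W = P₁V₁ ln(V₂/V₁) = (4134) ln(5.96/14) = -3530 J.
W_total = 0 − 3530 = -3530 J.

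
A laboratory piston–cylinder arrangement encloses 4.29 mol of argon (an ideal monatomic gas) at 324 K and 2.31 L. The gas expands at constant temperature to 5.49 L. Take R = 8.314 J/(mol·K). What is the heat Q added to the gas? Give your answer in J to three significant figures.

Q ≈ 10000 J

Isothermal ⇒ ΔU = 0, so Q = W = nRT ln(V₂/V₁).
Q = (4.29)(8.314)(324) ln(5.49/2.31) = 11556 × 0.8657 = 10004 J.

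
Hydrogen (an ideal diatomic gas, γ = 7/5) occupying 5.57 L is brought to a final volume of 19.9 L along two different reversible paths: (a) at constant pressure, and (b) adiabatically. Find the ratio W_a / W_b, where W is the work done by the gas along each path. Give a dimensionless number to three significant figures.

Path (a) isobaric: W = P₁(V₂ − V₁) → W_a/(P₁V₁) = 2.573.
Path (b) adiabatic: W = P₁V₁(1 − (V₁/V₂)^(γ−1))/(γ−1) → W_b/(P₁V₁) = 0.9978.
W_a / W_b = 2.573 / 0.9978 = 2.579.

W_a / W_b ≈ 2.58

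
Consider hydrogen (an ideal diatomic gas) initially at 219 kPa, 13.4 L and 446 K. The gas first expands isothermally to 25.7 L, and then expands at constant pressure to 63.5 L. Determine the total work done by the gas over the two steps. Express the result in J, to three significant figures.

Step 1 (isothermal): W = P₁V₁ ln(V₂/V₁) = (2935) ln(25.7/13.4) = 1911 J.
After step 1: P = 114.2 kPa, V = 25.7 L, T = 446 K.
Step 2 (isobaric): W = PΔV = (114.2 kPa)(63.5 − 25.7 L) = 4316 J.
W_total = 1911 + 4316 = 6227 J.

W_total ≈ 6230 J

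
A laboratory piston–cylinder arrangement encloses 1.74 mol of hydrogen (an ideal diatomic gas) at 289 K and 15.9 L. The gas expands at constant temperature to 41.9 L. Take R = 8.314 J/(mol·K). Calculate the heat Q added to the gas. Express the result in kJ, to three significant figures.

Q ≈ 4.05 kJ

Isothermal ⇒ ΔU = 0, so Q = W = nRT ln(V₂/V₁).
Q = (1.74)(8.314)(289) ln(41.9/15.9) = 4181 × 0.969 = 4051 J.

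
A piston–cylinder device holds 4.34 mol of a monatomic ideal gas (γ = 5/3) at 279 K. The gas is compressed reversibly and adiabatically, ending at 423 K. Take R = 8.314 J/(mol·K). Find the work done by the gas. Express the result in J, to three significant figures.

Adiabatic ⇒ Q = 0, so W_by = −ΔU = nCᵥ(T₁ − T₂).
Cᵥ = 3R/2 = 12.47 J/(mol·K).
W = (4.34)(12.47)(279 − 423) = -7794 J.

W ≈ -7790 J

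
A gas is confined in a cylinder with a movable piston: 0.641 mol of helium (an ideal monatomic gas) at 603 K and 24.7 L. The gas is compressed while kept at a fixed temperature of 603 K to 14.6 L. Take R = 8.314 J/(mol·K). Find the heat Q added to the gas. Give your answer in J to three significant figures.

Isothermal ⇒ ΔU = 0, so Q = W = nRT ln(V₂/V₁).
Q = (0.641)(8.314)(603) ln(14.6/24.7) = 3214 × -0.5258 = -1690 J.

Q ≈ -1690 J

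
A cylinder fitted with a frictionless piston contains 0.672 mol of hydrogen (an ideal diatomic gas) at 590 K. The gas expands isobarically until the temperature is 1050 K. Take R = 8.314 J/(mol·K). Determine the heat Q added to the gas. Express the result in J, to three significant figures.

Q ≈ 9000 J

Isobaric: W = nRΔT = (0.672)(8.314)(460) = 2570 J.
ΔU = nCᵥΔT with Cᵥ = 5R/2: ΔU = (0.672)(20.79)(460) = 6425 J.
Q = ΔU + W = 6425 + 2570 = 8995 J.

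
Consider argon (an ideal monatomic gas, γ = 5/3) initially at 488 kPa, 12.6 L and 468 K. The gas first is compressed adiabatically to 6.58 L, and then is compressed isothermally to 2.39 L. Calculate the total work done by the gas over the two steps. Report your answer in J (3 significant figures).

W_total ≈ -14600 J

Step 1 (adiabatic): W = (P₁V₁ − P₂V₂)/(γ−1) = (6149 − 9482)/0.667 = -4999 J.
After step 1: P = 1441 kPa, V = 6.58 L, T = 721.7 K.
Step 2 (isothermal): W = P₁V₁ ln(V₂/V₁) = (9482) ln(2.39/6.58) = -9603 J.
W_total = -4999 − 9603 = -14602 J.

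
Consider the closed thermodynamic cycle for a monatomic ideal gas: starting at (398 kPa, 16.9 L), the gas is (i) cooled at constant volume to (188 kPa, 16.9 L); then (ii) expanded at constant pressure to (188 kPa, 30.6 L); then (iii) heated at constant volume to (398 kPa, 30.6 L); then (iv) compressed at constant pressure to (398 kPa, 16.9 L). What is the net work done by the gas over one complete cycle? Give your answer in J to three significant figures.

W_net ≈ -2880 J

Constant-volume legs do no work.
W(ii) = (188)(30.6 − 16.9) = 2576 J; W(iv) = (398)(16.9 − 30.6) = -5453 J.
W_net = 2576 − 5453 = -2877 J (the counter-clockwise enclosed area).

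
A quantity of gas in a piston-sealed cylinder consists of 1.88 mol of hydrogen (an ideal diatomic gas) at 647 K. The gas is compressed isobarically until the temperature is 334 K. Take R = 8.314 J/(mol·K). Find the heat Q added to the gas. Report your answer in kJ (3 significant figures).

Isobaric: W = nRΔT = (1.88)(8.314)(-313) = -4892 J.
ΔU = nCᵥΔT with Cᵥ = 5R/2: ΔU = (1.88)(20.79)(-313) = -12231 J.
Q = ΔU + W = -12231 − 4892 = -17123 J.

Q ≈ -17.1 kJ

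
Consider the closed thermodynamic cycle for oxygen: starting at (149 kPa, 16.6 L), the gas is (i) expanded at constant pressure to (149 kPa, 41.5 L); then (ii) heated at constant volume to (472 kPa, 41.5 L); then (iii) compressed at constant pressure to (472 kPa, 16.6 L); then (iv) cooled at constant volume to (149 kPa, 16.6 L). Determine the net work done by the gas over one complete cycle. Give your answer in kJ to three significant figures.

Constant-volume legs do no work.
W(i) = (149)(41.5 − 16.6) = 3710 J; W(iii) = (472)(16.6 − 41.5) = -11753 J.
W_net = 3710 − 11753 = -8043 J (the counter-clockwise enclosed area).

W_net ≈ -8.04 kJ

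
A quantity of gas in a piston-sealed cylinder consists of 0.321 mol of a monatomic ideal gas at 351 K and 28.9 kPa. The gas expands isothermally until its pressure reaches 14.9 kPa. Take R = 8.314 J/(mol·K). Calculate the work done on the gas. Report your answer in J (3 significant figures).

Isothermal process: W = nRT ln(V₂/V₁) = nRT ln(P₁/P₂).
W = (0.321)(8.314)(351) × ln(28.9/14.9)
  = 936.7 × ln(1.94) = 936.7 × 0.6625
W_by_gas = 620.6 J; work on gas = −W_by = -620.6 J.

W ≈ -621 J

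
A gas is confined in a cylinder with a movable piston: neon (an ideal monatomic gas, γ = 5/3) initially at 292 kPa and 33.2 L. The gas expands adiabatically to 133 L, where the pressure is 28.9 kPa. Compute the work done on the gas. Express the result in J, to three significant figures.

W ≈ -8780 J

Adiabatic: W = (P₁V₁ − P₂V₂)/(γ − 1) with γ = 5/3.
P₁V₁ = 9694 J, P₂V₂ = 3844 J.
W = (9694 − 3844) / 0.6667 = 8776 J.
Work on gas = −W_by = -8776 J.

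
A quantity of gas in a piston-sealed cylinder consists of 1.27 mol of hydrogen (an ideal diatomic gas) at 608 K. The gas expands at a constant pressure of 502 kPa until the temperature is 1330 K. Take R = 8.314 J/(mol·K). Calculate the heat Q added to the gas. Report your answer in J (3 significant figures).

Isobaric: W = nRΔT = (1.27)(8.314)(722) = 7623 J.
ΔU = nCᵥΔT with Cᵥ = 5R/2: ΔU = (1.27)(20.79)(722) = 19059 J.
Q = ΔU + W = 19059 + 7623 = 26682 J.

Q ≈ 26700 J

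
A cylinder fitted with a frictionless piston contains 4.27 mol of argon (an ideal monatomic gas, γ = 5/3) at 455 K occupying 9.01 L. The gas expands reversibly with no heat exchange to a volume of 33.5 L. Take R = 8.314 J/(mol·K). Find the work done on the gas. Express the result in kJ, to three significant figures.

Adiabatic: TV^(γ−1) = const with γ = 5/3.
T₂ = T₁ (V₁/V₂)^(γ−1) = 455 × (9.01/33.5)^0.667 = 455 × 0.4167 = 189.6 K.
W_by = nCᵥ(T₁ − T₂) = (4.27)(12.47)(455 − 189.6) = 14134 J.
Work on gas = −W_by = -14134 J.

W ≈ -14.1 kJ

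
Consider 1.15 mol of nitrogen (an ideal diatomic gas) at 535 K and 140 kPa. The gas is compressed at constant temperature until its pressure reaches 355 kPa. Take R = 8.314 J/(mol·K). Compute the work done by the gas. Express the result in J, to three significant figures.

W ≈ -4760 J

Isothermal process: W = nRT ln(V₂/V₁) = nRT ln(P₁/P₂).
W = (1.15)(8.314)(535) × ln(140/355)
  = 5115 × ln(0.3944) = 5115 × -0.9305
W_by_gas = -4760 J.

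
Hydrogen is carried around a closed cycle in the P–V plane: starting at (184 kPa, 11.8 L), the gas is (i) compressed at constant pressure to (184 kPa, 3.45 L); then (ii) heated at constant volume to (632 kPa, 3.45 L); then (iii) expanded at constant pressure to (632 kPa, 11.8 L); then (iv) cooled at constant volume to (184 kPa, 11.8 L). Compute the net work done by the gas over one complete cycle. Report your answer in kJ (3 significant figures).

Constant-volume legs do no work.
W(i) = (184)(3.45 − 11.8) = -1536 J; W(iii) = (632)(11.8 − 3.45) = 5277 J.
W_net = -1536 + 5277 = 3741 J (the clockwise enclosed area).

W_net ≈ 3.74 kJ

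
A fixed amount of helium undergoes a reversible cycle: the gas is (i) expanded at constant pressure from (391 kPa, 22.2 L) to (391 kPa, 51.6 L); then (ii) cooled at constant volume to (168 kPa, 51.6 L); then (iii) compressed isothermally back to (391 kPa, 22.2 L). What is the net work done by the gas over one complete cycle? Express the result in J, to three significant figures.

W_net ≈ 4180 J

Leg (i): W = PΔV = (391)(51.6 − 22.2) = 11495 J.
Leg (ii): W = 0.
Leg (iii): W = PᵢVᵢ ln(V_f/Vᵢ) = (8669) ln(22.2/51.6) = -7312 J.
W_net = 11495 − 7312 = 4184 J.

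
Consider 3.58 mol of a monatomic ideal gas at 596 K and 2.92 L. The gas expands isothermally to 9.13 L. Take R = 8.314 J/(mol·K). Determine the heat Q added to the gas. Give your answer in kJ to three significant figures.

Isothermal ⇒ ΔU = 0, so Q = W = nRT ln(V₂/V₁).
Q = (3.58)(8.314)(596) ln(9.13/2.92) = 17739 × 1.14 = 20223 J.

Q ≈ 20.2 kJ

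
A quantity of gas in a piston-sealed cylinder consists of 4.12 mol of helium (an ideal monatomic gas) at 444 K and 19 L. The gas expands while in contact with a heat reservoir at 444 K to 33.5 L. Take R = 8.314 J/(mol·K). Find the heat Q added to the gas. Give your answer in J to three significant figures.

Q ≈ 8620 J

Isothermal ⇒ ΔU = 0, so Q = W = nRT ln(V₂/V₁).
Q = (4.12)(8.314)(444) ln(33.5/19) = 15209 × 0.5671 = 8625 J.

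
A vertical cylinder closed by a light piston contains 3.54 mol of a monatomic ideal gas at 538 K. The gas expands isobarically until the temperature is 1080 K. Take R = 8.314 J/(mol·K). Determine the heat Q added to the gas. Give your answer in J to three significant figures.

Isobaric: W = nRΔT = (3.54)(8.314)(542) = 15952 J.
ΔU = nCᵥΔT with Cᵥ = 3R/2: ΔU = (3.54)(12.47)(542) = 23928 J.
Q = ΔU + W = 23928 + 15952 = 39880 J.

Q ≈ 39900 J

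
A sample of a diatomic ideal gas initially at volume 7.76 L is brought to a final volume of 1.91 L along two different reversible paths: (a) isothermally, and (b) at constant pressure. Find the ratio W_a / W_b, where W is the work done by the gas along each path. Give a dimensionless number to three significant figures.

Path (a) isothermal: W = P₁V₁ ln(V₂/V₁) → W_a/(P₁V₁) = -1.402.
Path (b) isobaric: W = P₁(V₂ − V₁) → W_b/(P₁V₁) = -0.7539.
W_a / W_b = -1.402 / -0.7539 = 1.86.

W_a / W_b ≈ 1.86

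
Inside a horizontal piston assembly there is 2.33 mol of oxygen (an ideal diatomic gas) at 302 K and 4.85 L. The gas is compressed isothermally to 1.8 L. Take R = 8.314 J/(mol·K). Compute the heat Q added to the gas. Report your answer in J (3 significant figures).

Q ≈ -5800 J

Isothermal ⇒ ΔU = 0, so Q = W = nRT ln(V₂/V₁).
Q = (2.33)(8.314)(302) ln(1.8/4.85) = 5850 × -0.9912 = -5799 J.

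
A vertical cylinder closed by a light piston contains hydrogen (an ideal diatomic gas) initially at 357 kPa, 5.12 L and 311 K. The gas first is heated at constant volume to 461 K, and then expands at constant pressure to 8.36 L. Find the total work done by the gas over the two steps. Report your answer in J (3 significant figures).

Step 1 (isochoric): W = 0 (constant volume).
After step 1: P = 529.2 kPa (V unchanged).
Step 2 (isobaric): W = PΔV = (529.2 kPa)(8.36 − 5.12 L) = 1715 J.
W_total = 0 + 1715 = 1715 J.

W_total ≈ 1710 J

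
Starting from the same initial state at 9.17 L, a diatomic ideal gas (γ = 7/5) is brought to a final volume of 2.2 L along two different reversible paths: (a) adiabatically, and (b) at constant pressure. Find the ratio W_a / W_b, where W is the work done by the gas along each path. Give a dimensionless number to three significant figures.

W_a / W_b ≈ 2.53

Path (a) adiabatic: W = P₁V₁(1 − (V₁/V₂)^(γ−1))/(γ−1) → W_a/(P₁V₁) = -1.925.
Path (b) isobaric: W = P₁(V₂ − V₁) → W_b/(P₁V₁) = -0.7601.
W_a / W_b = -1.925 / -0.7601 = 2.533.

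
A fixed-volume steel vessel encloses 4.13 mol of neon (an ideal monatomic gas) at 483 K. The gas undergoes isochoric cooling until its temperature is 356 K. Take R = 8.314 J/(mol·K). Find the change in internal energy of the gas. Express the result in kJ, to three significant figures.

Constant volume ⇒ W = 0, so Q = ΔU = nCᵥΔT with Cᵥ = 3R/2 = 12.47 J/(mol·K).
ΔU = (4.13)(12.47)(356 − 483) = -6541 J.

ΔU ≈ -6.54 kJ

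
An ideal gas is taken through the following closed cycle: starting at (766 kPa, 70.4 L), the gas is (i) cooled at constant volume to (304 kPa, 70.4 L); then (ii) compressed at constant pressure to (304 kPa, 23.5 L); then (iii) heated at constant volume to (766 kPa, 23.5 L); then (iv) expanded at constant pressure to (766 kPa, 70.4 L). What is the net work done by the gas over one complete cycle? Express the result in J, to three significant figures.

Constant-volume legs do no work.
W(ii) = (304)(23.5 − 70.4) = -14258 J; W(iv) = (766)(70.4 − 23.5) = 35925 J.
W_net = -14258 + 35925 = 21668 J (the clockwise enclosed area).

W_net ≈ 21700 J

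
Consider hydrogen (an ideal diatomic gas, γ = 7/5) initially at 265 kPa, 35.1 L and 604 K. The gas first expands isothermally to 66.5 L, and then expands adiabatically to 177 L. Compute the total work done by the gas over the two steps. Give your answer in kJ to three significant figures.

W_total ≈ 13.5 kJ

Step 1 (isothermal): W = P₁V₁ ln(V₂/V₁) = (9302) ln(66.5/35.1) = 5944 J.
After step 1: P = 139.9 kPa, V = 66.5 L, T = 604 K.
Step 2 (adiabatic): W = (P₁V₁ − P₂V₂)/(γ−1) = (9302 − 6288)/0.4 = 7534 J.
W_total = 5944 + 7534 = 13478 J.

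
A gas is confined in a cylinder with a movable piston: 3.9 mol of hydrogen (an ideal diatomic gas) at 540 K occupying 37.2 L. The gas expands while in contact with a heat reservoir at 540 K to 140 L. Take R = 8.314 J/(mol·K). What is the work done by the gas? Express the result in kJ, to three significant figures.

W ≈ 23.2 kJ

Isothermal: W = nRT ln(V₂/V₁).
W = (3.9)(8.314)(540) × ln(140/37.2)
  = 17509 × 1.325
W_by_gas = 23206 J.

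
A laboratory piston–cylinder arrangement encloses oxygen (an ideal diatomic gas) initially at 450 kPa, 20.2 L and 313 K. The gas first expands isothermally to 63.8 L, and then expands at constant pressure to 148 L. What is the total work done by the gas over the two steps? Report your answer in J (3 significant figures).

Step 1 (isothermal): W = P₁V₁ ln(V₂/V₁) = (9090) ln(63.8/20.2) = 10454 J.
After step 1: P = 142.5 kPa, V = 63.8 L, T = 313 K.
Step 2 (isobaric): W = PΔV = (142.5 kPa)(148 − 63.8 L) = 11997 J.
W_total = 10454 + 11997 = 22451 J.

W_total ≈ 22500 J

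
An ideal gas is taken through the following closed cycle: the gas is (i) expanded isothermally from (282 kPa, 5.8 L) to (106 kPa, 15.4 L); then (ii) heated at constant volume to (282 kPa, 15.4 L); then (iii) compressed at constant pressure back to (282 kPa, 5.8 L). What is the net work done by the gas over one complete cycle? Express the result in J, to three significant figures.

W_net ≈ -1110 J

Leg (i): W = PᵢVᵢ ln(V_f/Vᵢ) = (1636) ln(15.4/5.8) = 1597 J.
Leg (ii): W = 0.
Leg (iii): W = PΔV = (282)(5.8 − 15.4) = -2707 J.
W_net = 1597 − 2707 = -1110 J.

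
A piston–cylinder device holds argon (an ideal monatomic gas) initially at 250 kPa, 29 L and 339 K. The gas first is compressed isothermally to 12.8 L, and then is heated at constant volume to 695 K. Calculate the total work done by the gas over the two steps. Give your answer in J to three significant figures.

Step 1 (isothermal): W = P₁V₁ ln(V₂/V₁) = (7250) ln(12.8/29) = -5929 J.
Step 2 (isochoric): W = 0 (constant volume).
W_total = -5929 + 0 = -5929 J.

W_total ≈ -5930 J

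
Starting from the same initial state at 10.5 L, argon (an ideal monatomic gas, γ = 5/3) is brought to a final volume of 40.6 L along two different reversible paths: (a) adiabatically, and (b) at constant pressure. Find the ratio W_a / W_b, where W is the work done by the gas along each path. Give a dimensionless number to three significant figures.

Path (a) adiabatic: W = P₁V₁(1 − (V₁/V₂)^(γ−1))/(γ−1) → W_a/(P₁V₁) = 0.8911.
Path (b) isobaric: W = P₁(V₂ − V₁) → W_b/(P₁V₁) = 2.867.
W_a / W_b = 0.8911 / 2.867 = 0.3109.

W_a / W_b ≈ 0.311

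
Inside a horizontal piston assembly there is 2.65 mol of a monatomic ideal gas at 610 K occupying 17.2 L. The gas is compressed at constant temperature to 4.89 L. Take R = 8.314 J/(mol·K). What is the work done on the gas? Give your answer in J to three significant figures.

Isothermal: W = nRT ln(V₂/V₁).
W = (2.65)(8.314)(610) × ln(4.89/17.2)
  = 13440 × -1.258
W_by_gas = -16903 J; work on gas = −W_by = 16903 J.

W ≈ 16900 J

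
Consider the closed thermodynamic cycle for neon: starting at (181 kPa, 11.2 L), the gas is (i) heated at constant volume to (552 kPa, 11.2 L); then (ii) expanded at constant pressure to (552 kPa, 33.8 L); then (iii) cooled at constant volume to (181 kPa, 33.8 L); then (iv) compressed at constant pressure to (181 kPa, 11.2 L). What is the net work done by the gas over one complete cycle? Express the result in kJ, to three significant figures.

Constant-volume legs do no work.
W(ii) = (552)(33.8 − 11.2) = 12475 J; W(iv) = (181)(11.2 − 33.8) = -4091 J.
W_net = 12475 − 4091 = 8385 J (the clockwise enclosed area).

W_net ≈ 8.38 kJ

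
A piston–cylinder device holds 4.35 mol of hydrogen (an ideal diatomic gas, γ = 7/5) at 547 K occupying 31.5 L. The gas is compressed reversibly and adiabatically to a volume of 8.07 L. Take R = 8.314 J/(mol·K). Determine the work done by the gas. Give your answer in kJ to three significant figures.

W ≈ -35.8 kJ

Adiabatic: TV^(γ−1) = const with γ = 7/5.
T₂ = T₁ (V₁/V₂)^(γ−1) = 547 × (31.5/8.07)^0.4 = 547 × 1.724 = 943.1 K.
W_by = nCᵥ(T₁ − T₂) = (4.35)(20.79)(547 − 943.1) = -35814 J.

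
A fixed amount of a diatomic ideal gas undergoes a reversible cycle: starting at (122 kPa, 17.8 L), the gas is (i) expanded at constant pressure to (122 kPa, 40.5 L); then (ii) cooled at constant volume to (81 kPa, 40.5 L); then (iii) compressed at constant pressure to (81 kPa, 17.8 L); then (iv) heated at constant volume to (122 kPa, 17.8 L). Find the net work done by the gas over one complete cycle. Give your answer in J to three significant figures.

Constant-volume legs do no work.
W(i) = (122)(40.5 − 17.8) = 2769 J; W(iii) = (81)(17.8 − 40.5) = -1839 J.
W_net = 2769 − 1839 = 930.7 J (the clockwise enclosed area).

W_net ≈ 931 J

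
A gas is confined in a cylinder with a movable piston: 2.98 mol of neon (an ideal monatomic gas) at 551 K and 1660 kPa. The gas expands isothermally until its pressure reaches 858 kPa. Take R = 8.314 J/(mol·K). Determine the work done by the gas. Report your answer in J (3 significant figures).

Isothermal process: W = nRT ln(V₂/V₁) = nRT ln(P₁/P₂).
W = (2.98)(8.314)(551) × ln(1660/858)
  = 13651 × ln(1.935) = 13651 × 0.66
W_by_gas = 9010 J.

W ≈ 9010 J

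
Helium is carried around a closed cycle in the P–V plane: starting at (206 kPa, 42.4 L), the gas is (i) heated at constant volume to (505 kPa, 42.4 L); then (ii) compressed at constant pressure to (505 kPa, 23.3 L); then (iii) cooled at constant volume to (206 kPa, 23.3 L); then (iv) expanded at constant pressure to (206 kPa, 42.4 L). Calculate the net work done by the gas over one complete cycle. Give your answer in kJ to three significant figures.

Constant-volume legs do no work.
W(ii) = (505)(23.3 − 42.4) = -9645 J; W(iv) = (206)(42.4 − 23.3) = 3935 J.
W_net = -9645 + 3935 = -5711 J (the counter-clockwise enclosed area).

W_net ≈ -5.71 kJ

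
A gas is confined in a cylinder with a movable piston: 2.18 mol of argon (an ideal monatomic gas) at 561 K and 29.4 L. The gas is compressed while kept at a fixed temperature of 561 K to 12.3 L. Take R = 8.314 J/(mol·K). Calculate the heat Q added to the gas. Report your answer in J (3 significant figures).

Q ≈ -8860 J

Isothermal ⇒ ΔU = 0, so Q = W = nRT ln(V₂/V₁).
Q = (2.18)(8.314)(561) ln(12.3/29.4) = 10168 × -0.8714 = -8860 J.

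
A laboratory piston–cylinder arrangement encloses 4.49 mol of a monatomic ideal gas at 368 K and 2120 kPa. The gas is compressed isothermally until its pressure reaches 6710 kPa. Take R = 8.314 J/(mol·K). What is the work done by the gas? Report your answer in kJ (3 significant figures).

Isothermal process: W = nRT ln(V₂/V₁) = nRT ln(P₁/P₂).
W = (4.49)(8.314)(368) × ln(2120/6710)
  = 13737 × ln(0.3159) = 13737 × -1.152
W_by_gas = -15828 J.

W ≈ -15.8 kJ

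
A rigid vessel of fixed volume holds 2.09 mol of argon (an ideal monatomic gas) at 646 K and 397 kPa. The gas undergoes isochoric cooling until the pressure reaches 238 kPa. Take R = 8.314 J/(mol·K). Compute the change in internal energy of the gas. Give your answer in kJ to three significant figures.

ΔU ≈ -6.74 kJ

Constant volume ⇒ W = 0, so Q = ΔU = nCᵥΔT with Cᵥ = 3R/2 = 12.47 J/(mol·K).
At constant V, T₂/T₁ = P₂/P₁ ⇒ ΔT = T₁(P₂/P₁ − 1) = 646·(238/397 − 1) = -258.7 K.
ΔU = (2.09)(12.47)(-258.7) = -6744 J.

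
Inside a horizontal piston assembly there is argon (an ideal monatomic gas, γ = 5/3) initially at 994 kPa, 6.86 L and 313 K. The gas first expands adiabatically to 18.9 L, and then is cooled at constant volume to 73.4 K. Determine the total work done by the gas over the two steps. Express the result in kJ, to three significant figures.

W_total ≈ 5.02 kJ

Step 1 (adiabatic): W = (P₁V₁ − P₂V₂)/(γ−1) = (6819 − 3470)/0.667 = 5024 J.
Step 2 (isochoric): W = 0 (constant volume).
W_total = 5024 + 0 = 5024 J.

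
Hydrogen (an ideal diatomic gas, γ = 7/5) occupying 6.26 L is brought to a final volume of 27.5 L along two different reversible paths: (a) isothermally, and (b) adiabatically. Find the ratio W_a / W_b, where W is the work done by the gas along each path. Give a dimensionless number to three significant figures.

Path (a) isothermal: W = P₁V₁ ln(V₂/V₁) → W_a/(P₁V₁) = 1.48.
Path (b) adiabatic: W = P₁V₁(1 − (V₁/V₂)^(γ−1))/(γ−1) → W_b/(P₁V₁) = 1.117.
W_a / W_b = 1.48 / 1.117 = 1.325.

W_a / W_b ≈ 1.33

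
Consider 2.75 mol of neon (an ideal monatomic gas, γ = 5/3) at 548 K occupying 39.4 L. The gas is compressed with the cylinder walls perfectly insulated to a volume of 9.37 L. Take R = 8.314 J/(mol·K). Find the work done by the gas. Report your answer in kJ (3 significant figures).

W ≈ -30.2 kJ

Adiabatic: TV^(γ−1) = const with γ = 5/3.
T₂ = T₁ (V₁/V₂)^(γ−1) = 548 × (39.4/9.37)^0.667 = 548 × 2.605 = 1428 K.
W_by = nCᵥ(T₁ − T₂) = (2.75)(12.47)(548 − 1428) = -30167 J.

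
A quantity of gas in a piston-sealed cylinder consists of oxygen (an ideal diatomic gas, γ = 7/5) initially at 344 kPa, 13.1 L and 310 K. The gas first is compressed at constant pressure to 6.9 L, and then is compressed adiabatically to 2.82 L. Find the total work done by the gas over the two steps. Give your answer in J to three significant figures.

W_total ≈ -4690 J

Step 1 (isobaric): W = PΔV = (344 kPa)(6.9 − 13.1 L) = -2133 J.
After step 1: P = 344 kPa, V = 6.9 L, T = 163.3 K.
Step 2 (adiabatic): W = (P₁V₁ − P₂V₂)/(γ−1) = (2374 − 3395)/0.4 = -2554 J.
W_total = -2133 − 2554 = -4686 J.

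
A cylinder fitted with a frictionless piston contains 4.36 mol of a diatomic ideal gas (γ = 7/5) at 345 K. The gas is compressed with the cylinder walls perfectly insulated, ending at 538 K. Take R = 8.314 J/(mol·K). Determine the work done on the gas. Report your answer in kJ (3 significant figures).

W ≈ 17.5 kJ

Adiabatic ⇒ Q = 0, so W_by = −ΔU = nCᵥ(T₁ − T₂).
Cᵥ = 5R/2 = 20.79 J/(mol·K).
W = (4.36)(20.79)(345 − 538) = -17490 J.
Work on gas = −W_by = 17490 J.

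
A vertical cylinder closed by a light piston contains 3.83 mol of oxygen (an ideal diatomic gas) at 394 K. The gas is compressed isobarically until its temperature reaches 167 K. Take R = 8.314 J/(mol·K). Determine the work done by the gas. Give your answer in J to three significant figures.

Isobaric: W = P ΔV = nR ΔT.
W = (3.83)(8.314)(167 − 394) = -7228 J.

W ≈ -7230 J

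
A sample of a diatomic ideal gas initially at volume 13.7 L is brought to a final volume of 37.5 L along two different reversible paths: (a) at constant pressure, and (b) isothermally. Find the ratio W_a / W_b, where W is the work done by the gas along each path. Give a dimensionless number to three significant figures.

W_a / W_b ≈ 1.73

Path (a) isobaric: W = P₁(V₂ − V₁) → W_a/(P₁V₁) = 1.737.
Path (b) isothermal: W = P₁V₁ ln(V₂/V₁) → W_b/(P₁V₁) = 1.007.
W_a / W_b = 1.737 / 1.007 = 1.725.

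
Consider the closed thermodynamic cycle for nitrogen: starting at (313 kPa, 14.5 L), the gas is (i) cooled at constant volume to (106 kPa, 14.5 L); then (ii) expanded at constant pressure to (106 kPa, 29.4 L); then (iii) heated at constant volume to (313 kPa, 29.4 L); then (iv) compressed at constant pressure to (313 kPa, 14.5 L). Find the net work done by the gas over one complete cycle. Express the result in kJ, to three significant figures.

Constant-volume legs do no work.
W(ii) = (106)(29.4 − 14.5) = 1579 J; W(iv) = (313)(14.5 − 29.4) = -4664 J.
W_net = 1579 − 4664 = -3084 J (the counter-clockwise enclosed area).

W_net ≈ -3.08 kJ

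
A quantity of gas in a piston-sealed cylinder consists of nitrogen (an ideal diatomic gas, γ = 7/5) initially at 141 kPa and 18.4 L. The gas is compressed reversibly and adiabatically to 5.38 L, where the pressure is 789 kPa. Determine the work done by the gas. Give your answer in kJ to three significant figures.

W ≈ -4.13 kJ

Adiabatic: W = (P₁V₁ − P₂V₂)/(γ − 1) with γ = 7/5.
P₁V₁ = 2594 J, P₂V₂ = 4245 J.
W = (2594 − 4245) / 0.4 = -4126 J.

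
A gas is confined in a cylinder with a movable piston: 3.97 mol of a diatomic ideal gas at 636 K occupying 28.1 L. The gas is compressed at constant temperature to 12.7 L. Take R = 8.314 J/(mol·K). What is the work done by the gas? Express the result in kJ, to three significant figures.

Isothermal: W = nRT ln(V₂/V₁).
W = (3.97)(8.314)(636) × ln(12.7/28.1)
  = 20992 × -0.7942
W_by_gas = -16671 J.

W ≈ -16.7 kJ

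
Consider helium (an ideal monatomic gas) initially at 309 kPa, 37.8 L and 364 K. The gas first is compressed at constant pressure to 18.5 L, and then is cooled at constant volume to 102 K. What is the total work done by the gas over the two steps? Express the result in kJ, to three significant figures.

Step 1 (isobaric): W = PΔV = (309 kPa)(18.5 − 37.8 L) = -5964 J.
Step 2 (isochoric): W = 0 (constant volume).
W_total = -5964 + 0 = -5964 J.

W_total ≈ -5.96 kJ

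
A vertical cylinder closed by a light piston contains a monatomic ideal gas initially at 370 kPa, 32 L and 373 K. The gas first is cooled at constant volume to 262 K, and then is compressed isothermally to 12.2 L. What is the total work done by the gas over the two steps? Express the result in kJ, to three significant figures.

Step 1 (isochoric): W = 0 (constant volume).
After step 1: P = 259.9 kPa (V unchanged).
Step 2 (isothermal): W = P₁V₁ ln(V₂/V₁) = (8317) ln(12.2/32) = -8020 J.
W_total = 0 − 8020 = -8020 J.

W_total ≈ -8.02 kJ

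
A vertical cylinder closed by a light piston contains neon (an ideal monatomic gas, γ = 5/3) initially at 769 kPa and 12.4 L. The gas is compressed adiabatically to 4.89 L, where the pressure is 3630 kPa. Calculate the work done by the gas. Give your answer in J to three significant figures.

Adiabatic: W = (P₁V₁ − P₂V₂)/(γ − 1) with γ = 5/3.
P₁V₁ = 9536 J, P₂V₂ = 17751 J.
W = (9536 − 17751) / 0.6667 = -12323 J.

W ≈ -12300 J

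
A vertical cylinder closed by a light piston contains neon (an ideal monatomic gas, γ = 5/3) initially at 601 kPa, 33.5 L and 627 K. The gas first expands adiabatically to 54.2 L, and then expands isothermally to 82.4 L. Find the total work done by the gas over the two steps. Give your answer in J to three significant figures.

W_total ≈ 14400 J

Step 1 (adiabatic): W = (P₁V₁ − P₂V₂)/(γ−1) = (20134 − 14609)/0.667 = 8287 J.
After step 1: P = 269.5 kPa, V = 54.2 L, T = 455 K.
Step 2 (isothermal): W = P₁V₁ ln(V₂/V₁) = (14609) ln(82.4/54.2) = 6120 J.
W_total = 8287 + 6120 = 14407 J.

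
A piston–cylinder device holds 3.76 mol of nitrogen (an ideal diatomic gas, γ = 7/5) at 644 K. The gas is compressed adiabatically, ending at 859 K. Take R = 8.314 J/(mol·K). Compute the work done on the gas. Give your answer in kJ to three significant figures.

W ≈ 16.8 kJ

Adiabatic ⇒ Q = 0, so W_by = −ΔU = nCᵥ(T₁ − T₂).
Cᵥ = 5R/2 = 20.79 J/(mol·K).
W = (3.76)(20.79)(644 − 859) = -16803 J.
Work on gas = −W_by = 16803 J.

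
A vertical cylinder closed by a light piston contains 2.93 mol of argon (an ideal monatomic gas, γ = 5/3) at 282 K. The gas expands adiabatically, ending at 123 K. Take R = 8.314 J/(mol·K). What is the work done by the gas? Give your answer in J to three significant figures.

W ≈ 5810 J

Adiabatic ⇒ Q = 0, so W_by = −ΔU = nCᵥ(T₁ − T₂).
Cᵥ = 3R/2 = 12.47 J/(mol·K).
W = (2.93)(12.47)(282 − 123) = 5810 J.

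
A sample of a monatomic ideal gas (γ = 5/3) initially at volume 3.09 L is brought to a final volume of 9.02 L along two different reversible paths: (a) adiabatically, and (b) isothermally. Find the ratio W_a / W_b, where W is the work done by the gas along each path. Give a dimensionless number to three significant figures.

W_a / W_b ≈ 0.715

Path (a) adiabatic: W = P₁V₁(1 − (V₁/V₂)^(γ−1))/(γ−1) → W_a/(P₁V₁) = 0.7656.
Path (b) isothermal: W = P₁V₁ ln(V₂/V₁) → W_b/(P₁V₁) = 1.071.
W_a / W_b = 0.7656 / 1.071 = 0.7147.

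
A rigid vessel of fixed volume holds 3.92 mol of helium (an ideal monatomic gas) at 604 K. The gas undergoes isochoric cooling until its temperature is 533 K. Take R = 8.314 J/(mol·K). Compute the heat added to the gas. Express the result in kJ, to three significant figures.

Constant volume ⇒ W = 0, so Q = ΔU = nCᵥΔT with Cᵥ = 3R/2 = 12.47 J/(mol·K).
ΔU = (3.92)(12.47)(533 − 604) = -3471 J.

Q ≈ -3.47 kJ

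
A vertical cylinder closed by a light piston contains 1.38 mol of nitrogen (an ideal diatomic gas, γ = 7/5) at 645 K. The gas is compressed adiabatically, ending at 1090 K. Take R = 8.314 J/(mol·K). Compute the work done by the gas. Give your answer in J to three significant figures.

W ≈ -12800 J

Adiabatic ⇒ Q = 0, so W_by = −ΔU = nCᵥ(T₁ − T₂).
Cᵥ = 5R/2 = 20.79 J/(mol·K).
W = (1.38)(20.79)(645 − 1090) = -12764 J.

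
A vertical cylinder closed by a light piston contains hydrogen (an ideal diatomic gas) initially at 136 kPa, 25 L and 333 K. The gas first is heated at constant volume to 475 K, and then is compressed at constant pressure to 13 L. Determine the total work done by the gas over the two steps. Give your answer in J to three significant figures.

W_total ≈ -2330 J

Step 1 (isochoric): W = 0 (constant volume).
After step 1: P = 194 kPa (V unchanged).
Step 2 (isobaric): W = PΔV = (194 kPa)(13 − 25 L) = -2328 J.
W_total = 0 − 2328 = -2328 J.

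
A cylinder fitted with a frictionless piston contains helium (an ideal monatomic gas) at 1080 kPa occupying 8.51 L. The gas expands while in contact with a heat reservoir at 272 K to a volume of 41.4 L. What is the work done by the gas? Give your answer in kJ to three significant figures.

Isothermal: W = nRT ln(V₂/V₁) = P₁V₁ ln(V₂/V₁).
P₁V₁ = (1080 kPa)(8.51 L) = 9191 J.
W = 9191 × ln(41.4/8.51) = 9191 × 1.582
W_by_gas = 14540 J.

W ≈ 14.5 kJ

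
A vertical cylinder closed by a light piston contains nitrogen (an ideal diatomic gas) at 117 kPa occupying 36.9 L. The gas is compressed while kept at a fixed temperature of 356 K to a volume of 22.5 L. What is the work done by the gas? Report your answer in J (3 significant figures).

Isothermal: W = nRT ln(V₂/V₁) = P₁V₁ ln(V₂/V₁).
P₁V₁ = (117 kPa)(36.9 L) = 4317 J.
W = 4317 × ln(22.5/36.9) = 4317 × -0.4947
W_by_gas = -2136 J.

W ≈ -2140 J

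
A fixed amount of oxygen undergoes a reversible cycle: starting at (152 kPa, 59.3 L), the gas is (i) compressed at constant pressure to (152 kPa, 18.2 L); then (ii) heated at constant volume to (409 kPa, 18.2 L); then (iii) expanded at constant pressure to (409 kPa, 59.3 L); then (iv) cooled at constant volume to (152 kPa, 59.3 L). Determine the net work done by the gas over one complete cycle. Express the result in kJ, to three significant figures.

W_net ≈ 10.6 kJ

Constant-volume legs do no work.
W(i) = (152)(18.2 − 59.3) = -6247 J; W(iii) = (409)(59.3 − 18.2) = 16810 J.
W_net = -6247 + 16810 = 10563 J (the clockwise enclosed area).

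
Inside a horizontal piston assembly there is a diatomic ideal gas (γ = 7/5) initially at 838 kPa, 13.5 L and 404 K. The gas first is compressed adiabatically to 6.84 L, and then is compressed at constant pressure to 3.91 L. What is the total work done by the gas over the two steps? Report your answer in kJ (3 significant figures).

W_total ≈ -15.2 kJ

Step 1 (adiabatic): W = (P₁V₁ − P₂V₂)/(γ−1) = (11313 − 14849)/0.4 = -8839 J.
After step 1: P = 2171 kPa, V = 6.84 L, T = 530.3 K.
Step 2 (isobaric): W = PΔV = (2171 kPa)(3.91 − 6.84 L) = -6361 J.
W_total = -8839 − 6361 = -15200 J.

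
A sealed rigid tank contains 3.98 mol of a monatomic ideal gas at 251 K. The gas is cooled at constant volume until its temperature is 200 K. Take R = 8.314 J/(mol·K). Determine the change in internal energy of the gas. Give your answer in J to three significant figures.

ΔU ≈ -2530 J

Constant volume ⇒ W = 0, so Q = ΔU = nCᵥΔT with Cᵥ = 3R/2 = 12.47 J/(mol·K).
ΔU = (3.98)(12.47)(200 − 251) = -2531 J.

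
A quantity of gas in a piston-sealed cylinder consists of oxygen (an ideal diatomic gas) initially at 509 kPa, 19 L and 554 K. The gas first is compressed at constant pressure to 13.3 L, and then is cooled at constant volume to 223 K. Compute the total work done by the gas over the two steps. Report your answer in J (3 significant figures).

W_total ≈ -2900 J

Step 1 (isobaric): W = PΔV = (509 kPa)(13.3 − 19 L) = -2901 J.
Step 2 (isochoric): W = 0 (constant volume).
W_total = -2901 + 0 = -2901 J.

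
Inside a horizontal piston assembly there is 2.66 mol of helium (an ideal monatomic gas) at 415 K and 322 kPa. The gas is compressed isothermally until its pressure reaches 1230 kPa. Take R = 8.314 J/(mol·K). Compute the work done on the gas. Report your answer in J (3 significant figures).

Isothermal process: W = nRT ln(V₂/V₁) = nRT ln(P₁/P₂).
W = (2.66)(8.314)(415) × ln(322/1230)
  = 9178 × ln(0.2618) = 9178 × -1.34
W_by_gas = -12300 J; work on gas = −W_by = 12300 J.

W ≈ 12300 J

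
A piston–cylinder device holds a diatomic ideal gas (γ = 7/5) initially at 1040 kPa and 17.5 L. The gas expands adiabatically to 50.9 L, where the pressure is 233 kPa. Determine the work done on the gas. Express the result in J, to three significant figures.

Adiabatic: W = (P₁V₁ − P₂V₂)/(γ − 1) with γ = 7/5.
P₁V₁ = 18200 J, P₂V₂ = 11860 J.
W = (18200 − 11860) / 0.4 = 15851 J.
Work on gas = −W_by = -15851 J.

W ≈ -15900 J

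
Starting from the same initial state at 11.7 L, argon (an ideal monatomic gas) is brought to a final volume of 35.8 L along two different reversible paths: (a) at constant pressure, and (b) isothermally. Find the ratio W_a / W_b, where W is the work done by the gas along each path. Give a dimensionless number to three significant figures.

Path (a) isobaric: W = P₁(V₂ − V₁) → W_a/(P₁V₁) = 2.06.
Path (b) isothermal: W = P₁V₁ ln(V₂/V₁) → W_b/(P₁V₁) = 1.118.
W_a / W_b = 2.06 / 1.118 = 1.842.

W_a / W_b ≈ 1.84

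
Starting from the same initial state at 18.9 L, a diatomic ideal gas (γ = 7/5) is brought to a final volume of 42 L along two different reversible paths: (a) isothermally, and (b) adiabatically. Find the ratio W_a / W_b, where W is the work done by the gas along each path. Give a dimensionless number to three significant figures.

Path (a) isothermal: W = P₁V₁ ln(V₂/V₁) → W_a/(P₁V₁) = 0.7985.
Path (b) adiabatic: W = P₁V₁(1 − (V₁/V₂)^(γ−1))/(γ−1) → W_b/(P₁V₁) = 0.6835.
W_a / W_b = 0.7985 / 0.6835 = 1.168.

W_a / W_b ≈ 1.17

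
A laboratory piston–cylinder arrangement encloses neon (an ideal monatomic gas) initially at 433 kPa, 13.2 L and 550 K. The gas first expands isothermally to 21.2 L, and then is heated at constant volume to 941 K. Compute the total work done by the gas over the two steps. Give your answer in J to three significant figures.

W_total ≈ 2710 J

Step 1 (isothermal): W = P₁V₁ ln(V₂/V₁) = (5716) ln(21.2/13.2) = 2708 J.
Step 2 (isochoric): W = 0 (constant volume).
W_total = 2708 + 0 = 2708 J.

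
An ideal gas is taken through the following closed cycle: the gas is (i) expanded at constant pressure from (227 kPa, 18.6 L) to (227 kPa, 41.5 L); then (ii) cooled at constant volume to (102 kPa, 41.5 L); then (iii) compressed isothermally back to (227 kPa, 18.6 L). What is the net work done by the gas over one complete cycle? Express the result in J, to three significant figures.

Leg (i): W = PΔV = (227)(41.5 − 18.6) = 5198 J.
Leg (ii): W = 0.
Leg (iii): W = PᵢVᵢ ln(V_f/Vᵢ) = (4233) ln(18.6/41.5) = -3397 J.
W_net = 5198 − 3397 = 1801 J.

W_net ≈ 1800 J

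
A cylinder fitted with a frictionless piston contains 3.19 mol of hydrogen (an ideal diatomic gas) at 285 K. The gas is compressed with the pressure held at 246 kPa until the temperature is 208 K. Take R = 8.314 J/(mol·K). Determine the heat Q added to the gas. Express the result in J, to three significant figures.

Q ≈ -7150 J

Isobaric: W = nRΔT = (3.19)(8.314)(-77) = -2042 J.
ΔU = nCᵥΔT with Cᵥ = 5R/2: ΔU = (3.19)(20.79)(-77) = -5105 J.
Q = ΔU + W = -5105 − 2042 = -7148 J.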